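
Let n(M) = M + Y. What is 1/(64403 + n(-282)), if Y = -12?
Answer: 1/64109 ≈ 1.5598e-5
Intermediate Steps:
n(M) = -12 + M (n(M) = M - 12 = -12 + M)
1/(64403 + n(-282)) = 1/(64403 + (-12 - 282)) = 1/(64403 - 294) = 1/64109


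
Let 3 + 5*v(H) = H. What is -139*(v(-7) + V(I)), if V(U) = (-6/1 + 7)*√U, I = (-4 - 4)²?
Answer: -834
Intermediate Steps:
I = 64 (I = (-8)² = 64)
v(H) = -⅗ + H/5
V(U) = √U (V(U) = (-6*1 + 7)*√U = (-6 + 7)*√U = 1*√U = √U)
-139*(v(-7) + V(I)) = -139*((-⅗ + (⅕)*(-7)) + √64) = -139*((-⅗ - 7/5) + 8) = -139*(-2 + 8) = -139*6 = -834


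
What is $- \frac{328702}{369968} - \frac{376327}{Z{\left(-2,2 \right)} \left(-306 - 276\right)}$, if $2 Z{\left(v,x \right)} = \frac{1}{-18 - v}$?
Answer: $- \frac{1113879406429}{53830344} \approx -20692.0$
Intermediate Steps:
$Z{\left(v,x \right)} = \frac{1}{2 \left(-18 - v\right)}$
$- \frac{328702}{369968} - \frac{376327}{Z{\left(-2,2 \right)} \left(-306 - 276\right)} = - \frac{328702}{369968} - \frac{376327}{- \frac{1}{36 + 2 \left(-2\right)} \left(-306 - 276\right)} = \left(-328702\right) \frac{1}{369968} - \frac{376327}{- \frac{1}{36 - 4} \left(-582\right)} = - \frac{164351}{184984} - \frac{376327}{- \frac{1}{32} \left(-582\right)} = - \frac{164351}{184984} - \frac{376327}{\left(-1\right) \frac{1}{32} \left(-582\right)} = - \frac{164351}{184984} - \frac{376327}{\left(- \frac{1}{32}\right) \left(-582\right)} = - \frac{164351}{184984} - \frac{376327}{\frac{291}{16}} = - \frac{164351}{184984} - \frac{6021232}{291} = - \frac{1113879406429}{53830344}$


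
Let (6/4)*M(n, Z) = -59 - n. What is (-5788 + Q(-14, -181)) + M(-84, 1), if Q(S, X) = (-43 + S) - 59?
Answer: -17662/3 ≈ -5887.3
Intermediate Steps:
M(n, Z) = -118/3 - 2*n/3 (M(n, Z) = 2*(-59 - n)/3 = -118/3 - 2*n/3)
Q(S, X) = -102 + S
(-5788 + Q(-14, -181)) + M(-84, 1) = (-5788 + (-102 - 14)) + (-118/3 - ⅔*(-84)) = (-5788 - 116) + (-118/3 + 56) = -5904 + 50/3 = -17662/3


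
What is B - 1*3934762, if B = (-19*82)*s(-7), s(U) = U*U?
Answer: -4011104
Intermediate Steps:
s(U) = U²
B = -76342 (B = -19*82*(-7)² = -1558*49 = -76342)
B - 1*3934762 = -76342 - 1*3934762 = -76342 - 3934762 = -4011104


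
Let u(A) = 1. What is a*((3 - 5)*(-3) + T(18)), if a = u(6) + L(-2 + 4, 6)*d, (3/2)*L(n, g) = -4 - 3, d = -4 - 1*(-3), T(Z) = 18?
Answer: 136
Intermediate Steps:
d = -1 (d = -4 + 3 = -1)
L(n, g) = -14/3 (L(n, g) = 2*(-4 - 3)/3 = (⅔)*(-7) = -14/3)
a = 17/3 (a = 1 - 14/3*(-1) = 1 + 14/3 = 17/3 ≈ 5.6667)
a*((3 - 5)*(-3) + T(18)) = 17*((3 - 5)*(-3) + 18)/3 = 17*(-2*(-3) + 18)/3 = 17*(6 + 18)/3 = (17/3)*24 = 136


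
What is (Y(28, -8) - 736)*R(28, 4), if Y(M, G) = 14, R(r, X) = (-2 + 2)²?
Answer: 0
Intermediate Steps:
R(r, X) = 0 (R(r, X) = 0² = 0)
(Y(28, -8) - 736)*R(28, 4) = (14 - 736)*0 = -722*0 = 0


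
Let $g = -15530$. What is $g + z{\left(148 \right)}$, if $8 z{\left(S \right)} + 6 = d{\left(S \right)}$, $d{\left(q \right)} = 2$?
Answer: $- \frac{31061}{2} \approx -15531.0$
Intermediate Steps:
$z{\left(S \right)} = - \frac{1}{2}$ ($z{\left(S \right)} = - \frac{3}{4} + \frac{1}{8} \cdot 2 = - \frac{3}{4} + \frac{1}{4} = - \frac{1}{2}$)
$g + z{\left(148 \right)} = -15530 - \frac{1}{2} = - \frac{31061}{2}$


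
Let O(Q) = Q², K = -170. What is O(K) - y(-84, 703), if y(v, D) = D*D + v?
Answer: -465225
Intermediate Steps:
y(v, D) = v + D² (y(v, D) = D² + v = v + D²)
O(K) - y(-84, 703) = (-170)² - (-84 + 703²) = 28900 - (-84 + 494209) = 28900 - 1*494125 = 28900 - 494125 = -465225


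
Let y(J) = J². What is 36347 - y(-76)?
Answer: 30571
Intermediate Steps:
36347 - y(-76) = 36347 - 1*(-76)² = 36347 - 1*5776 = 36347 - 5776 = 30571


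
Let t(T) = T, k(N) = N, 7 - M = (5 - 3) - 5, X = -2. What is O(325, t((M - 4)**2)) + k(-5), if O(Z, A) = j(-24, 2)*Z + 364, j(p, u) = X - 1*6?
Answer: -2241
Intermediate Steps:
j(p, u) = -8 (j(p, u) = -2 - 1*6 = -2 - 6 = -8)
M = 10 (M = 7 - ((5 - 3) - 5) = 7 - (2 - 5) = 7 - 1*(-3) = 7 + 3 = 10)
O(Z, A) = 364 - 8*Z (O(Z, A) = -8*Z + 364 = 364 - 8*Z)
O(325, t((M - 4)**2)) + k(-5) = (364 - 8*325) - 5 = (364 - 2600) - 5 = -2236 - 5 = -2241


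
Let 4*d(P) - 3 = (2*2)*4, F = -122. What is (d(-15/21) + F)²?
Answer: 219961/16 ≈ 13748.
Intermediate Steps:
d(P) = 19/4 (d(P) = ¾ + ((2*2)*4)/4 = ¾ + (4*4)/4 = ¾ + (¼)*16 = ¾ + 4 = 19/4)
(d(-15/21) + F)² = (19/4 - 122)² = (-469/4)² = 219961/16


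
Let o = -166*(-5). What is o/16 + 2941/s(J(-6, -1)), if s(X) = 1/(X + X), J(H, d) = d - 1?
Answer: -93697/8 ≈ -11712.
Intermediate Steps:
J(H, d) = -1 + d
o = 830
s(X) = 1/(2*X)
o/16 + 2941/s(J(-6, -1)) = 830/16 + 2941/((1/(2*(-1 - 1)))) = 830*(1/16) + 2941/(((½)/(-2))) = 415/8 + 2941/(((½)*(-½))) = 415/8 + 2941/(-¼) = 415/8 + 2941*(-4) = 415/8 - 11764 = -93697/8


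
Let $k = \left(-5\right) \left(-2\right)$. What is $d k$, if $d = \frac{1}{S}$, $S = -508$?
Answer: $- \frac{5}{254} \approx -0.019685$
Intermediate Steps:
$k = 10$
$d = - \frac{1}{508}$ ($d = \frac{1}{-508} = - \frac{1}{508} \approx -0.0019685$)
$d k = \left(- \frac{1}{508}\right) 10 = - \frac{5}{254}$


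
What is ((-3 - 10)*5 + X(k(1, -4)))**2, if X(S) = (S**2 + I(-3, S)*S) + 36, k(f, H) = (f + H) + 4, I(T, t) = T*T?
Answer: 361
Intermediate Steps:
I(T, t) = T**2
k(f, H) = 4 + H + f (k(f, H) = (H + f) + 4 = 4 + H + f)
X(S) = 36 + S**2 + 9*S (X(S) = (S**2 + (-3)**2*S) + 36 = (S**2 + 9*S) + 36 = 36 + S**2 + 9*S)
((-3 - 10)*5 + X(k(1, -4)))**2 = ((-3 - 10)*5 + (36 + (4 - 4 + 1)**2 + 9*(4 - 4 + 1)))**2 = (-13*5 + (36 + 1**2 + 9*1))**2 = (-65 + (36 + 1 + 9))**2 = (-65 + 46)**2 = (-19)**2 = 361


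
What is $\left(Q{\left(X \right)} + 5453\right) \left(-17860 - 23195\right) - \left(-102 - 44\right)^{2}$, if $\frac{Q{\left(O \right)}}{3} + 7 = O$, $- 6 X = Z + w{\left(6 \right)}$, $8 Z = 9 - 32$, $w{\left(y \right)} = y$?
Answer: $- \frac{3567486841}{16} \approx -2.2297 \cdot 10^{8}$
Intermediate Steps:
$Z = - \frac{23}{8}$ ($Z = \frac{9 - 32}{8} = \frac{1}{8} \left(-23\right) = - \frac{23}{8} \approx -2.875$)
$X = - \frac{25}{48}$ ($X = - \frac{- \frac{23}{8} + 6}{6} = \left(- \frac{1}{6}\right) \frac{25}{8} = - \frac{25}{48} \approx -0.52083$)
$Q{\left(O \right)} = -21 + 3 O$
$\left(Q{\left(X \right)} + 5453\right) \left(-17860 - 23195\right) - \left(-102 - 44\right)^{2} = \left(\left(-21 + 3 \left(- \frac{25}{48}\right)\right) + 5453\right) \left(-17860 - 23195\right) - \left(-102 - 44\right)^{2} = \left(\left(-21 - \frac{25}{16}\right) + 5453\right) \left(-41055\right) - \left(-146\right)^{2} = \left(- \frac{361}{16} + 5453\right) \left(-41055\right) - 21316 = \frac{86887}{16} \left(-41055\right) - 21316 = - \frac{3567145785}{16} - 21316 = - \frac{3567486841}{16}$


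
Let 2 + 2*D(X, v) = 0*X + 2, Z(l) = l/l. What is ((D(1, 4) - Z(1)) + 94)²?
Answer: 8649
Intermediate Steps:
Z(l) = 1
D(X, v) = 0 (D(X, v) = -1 + (0*X + 2)/2 = -1 + (0 + 2)/2 = -1 + (½)*2 = -1 + 1 = 0)
((D(1, 4) - Z(1)) + 94)² = ((0 - 1*1) + 94)² = ((0 - 1) + 94)² = (-1 + 94)² = 93² = 8649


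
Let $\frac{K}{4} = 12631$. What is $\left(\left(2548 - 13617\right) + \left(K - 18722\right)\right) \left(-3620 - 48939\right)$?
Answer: $-1089705747$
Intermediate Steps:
$K = 50524$ ($K = 4 \cdot 12631 = 50524$)
$\left(\left(2548 - 13617\right) + \left(K - 18722\right)\right) \left(-3620 - 48939\right) = \left(\left(2548 - 13617\right) + \left(50524 - 18722\right)\right) \left(-3620 - 48939\right) = \left(-11069 + \left(50524 - 18722\right)\right) \left(-52559\right) = \left(-11069 + 31802\right) \left(-52559\right) = 20733 \left(-52559\right) = -1089705747$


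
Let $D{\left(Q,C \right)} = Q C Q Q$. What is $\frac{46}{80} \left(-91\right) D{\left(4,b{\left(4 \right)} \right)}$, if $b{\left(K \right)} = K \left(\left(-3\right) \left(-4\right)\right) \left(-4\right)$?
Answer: $\frac{3214848}{5} \approx 6.4297 \cdot 10^{5}$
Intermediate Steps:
$b{\left(K \right)} = - 48 K$ ($b{\left(K \right)} = K 12 \left(-4\right) = 12 K \left(-4\right) = - 48 K$)
$D{\left(Q,C \right)} = C Q^{3}$ ($D{\left(Q,C \right)} = C Q Q Q = C Q^{2} Q = C Q^{3}$)
$\frac{46}{80} \left(-91\right) D{\left(4,b{\left(4 \right)} \right)} = \frac{46}{80} \left(-91\right) \left(-48\right) 4 \cdot 4^{3} = 46 \cdot \frac{1}{80} \left(-91\right) \left(\left(-192\right) 64\right) = \frac{23}{40} \left(-91\right) \left(-12288\right) = \left(- \frac{2093}{40}\right) \left(-12288\right) = \frac{3214848}{5}$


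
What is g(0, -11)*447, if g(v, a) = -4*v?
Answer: 0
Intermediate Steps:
g(0, -11)*447 = -4*0*447 = 0*447 = 0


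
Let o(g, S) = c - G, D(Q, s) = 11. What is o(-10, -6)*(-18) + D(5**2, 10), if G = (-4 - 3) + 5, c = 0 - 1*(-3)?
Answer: -79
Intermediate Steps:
c = 3 (c = 0 + 3 = 3)
G = -2 (G = -7 + 5 = -2)
o(g, S) = 5 (o(g, S) = 3 - 1*(-2) = 3 + 2 = 5)
o(-10, -6)*(-18) + D(5**2, 10) = 5*(-18) + 11 = -90 + 11 = -79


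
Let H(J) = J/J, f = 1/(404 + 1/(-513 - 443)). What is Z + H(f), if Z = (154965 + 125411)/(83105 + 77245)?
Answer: 220363/80175 ≈ 2.7485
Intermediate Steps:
Z = 140188/80175 (Z = 280376/160350 = 280376*(1/160350) = 140188/80175 ≈ 1.7485)
f = 956/386223 (f = 1/(404 + 1/(-956)) = 1/(404 - 1/956) = 1/(386223/956) = 956/386223 ≈ 0.0024753)
H(J) = 1
Z + H(f) = 140188/80175 + 1 = 220363/80175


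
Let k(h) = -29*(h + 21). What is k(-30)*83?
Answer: 21663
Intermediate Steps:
k(h) = -609 - 29*h (k(h) = -29*(21 + h) = -609 - 29*h)
k(-30)*83 = (-609 - 29*(-30))*83 = (-609 + 870)*83 = 261*83 = 21663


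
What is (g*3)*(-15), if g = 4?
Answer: -180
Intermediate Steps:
(g*3)*(-15) = (4*3)*(-15) = 12*(-15) = -180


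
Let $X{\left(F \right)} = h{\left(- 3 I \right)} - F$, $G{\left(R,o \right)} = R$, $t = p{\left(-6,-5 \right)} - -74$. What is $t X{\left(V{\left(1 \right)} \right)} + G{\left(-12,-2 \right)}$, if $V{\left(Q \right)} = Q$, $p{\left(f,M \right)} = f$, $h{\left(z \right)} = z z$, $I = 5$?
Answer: $15220$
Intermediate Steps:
$h{\left(z \right)} = z^{2}$
$t = 68$ ($t = -6 - -74 = -6 + 74 = 68$)
$X{\left(F \right)} = 225 - F$ ($X{\left(F \right)} = \left(\left(-3\right) 5\right)^{2} - F = \left(-15\right)^{2} - F = 225 - F$)
$t X{\left(V{\left(1 \right)} \right)} + G{\left(-12,-2 \right)} = 68 \left(225 - 1\right) - 12 = 68 \cdot 224 - 12 = 15232 - 12 = 15220$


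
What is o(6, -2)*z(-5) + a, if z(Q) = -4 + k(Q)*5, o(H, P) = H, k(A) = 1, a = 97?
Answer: 103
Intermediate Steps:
z(Q) = 1 (z(Q) = -4 + 1*5 = -4 + 5 = 1)
o(6, -2)*z(-5) + a = 6*1 + 97 = 6 + 97 = 103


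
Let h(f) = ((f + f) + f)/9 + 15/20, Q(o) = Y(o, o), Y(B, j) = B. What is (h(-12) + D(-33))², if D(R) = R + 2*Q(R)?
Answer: 167281/16 ≈ 10455.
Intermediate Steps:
Q(o) = o
D(R) = 3*R (D(R) = R + 2*R = 3*R)
h(f) = ¾ + f/3 (h(f) = (2*f + f)*(⅑) + 15*(1/20) = (3*f)*(⅑) + ¾ = f/3 + ¾ = ¾ + f/3)
(h(-12) + D(-33))² = ((¾ + (⅓)*(-12)) + 3*(-33))² = ((¾ - 4) - 99)² = (-13/4 - 99)² = (-409/4)² = 167281/16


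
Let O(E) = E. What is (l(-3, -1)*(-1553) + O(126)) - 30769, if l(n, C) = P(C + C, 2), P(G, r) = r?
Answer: -33749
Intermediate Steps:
l(n, C) = 2
(l(-3, -1)*(-1553) + O(126)) - 30769 = (2*(-1553) + 126) - 30769 = (-3106 + 126) - 30769 = -2980 - 30769 = -33749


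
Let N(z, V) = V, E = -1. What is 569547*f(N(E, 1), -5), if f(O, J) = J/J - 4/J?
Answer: 5125923/5 ≈ 1.0252e+6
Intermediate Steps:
f(O, J) = 1 - 4/J
569547*f(N(E, 1), -5) = 569547*((-4 - 5)/(-5)) = 569547*(-1/5*(-9)) = 569547*(9/5) = 5125923/5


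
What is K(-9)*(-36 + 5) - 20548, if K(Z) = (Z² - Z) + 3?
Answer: -23431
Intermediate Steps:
K(Z) = 3 + Z² - Z
K(-9)*(-36 + 5) - 20548 = (3 + (-9)² - 1*(-9))*(-36 + 5) - 20548 = (3 + 81 + 9)*(-31) - 20548 = 93*(-31) - 20548 = -2883 - 20548 = -23431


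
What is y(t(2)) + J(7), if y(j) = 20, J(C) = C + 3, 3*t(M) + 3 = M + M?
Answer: 30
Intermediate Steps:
t(M) = -1 + 2*M/3 (t(M) = -1 + (M + M)/3 = -1 + (2*M)/3 = -1 + 2*M/3)
J(C) = 3 + C
y(t(2)) + J(7) = 20 + (3 + 7) = 20 + 10 = 30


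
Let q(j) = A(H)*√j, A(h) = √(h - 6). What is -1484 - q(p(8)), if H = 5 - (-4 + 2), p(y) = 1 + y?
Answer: -1487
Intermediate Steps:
H = 7 (H = 5 - 1*(-2) = 5 + 2 = 7)
A(h) = √(-6 + h)
q(j) = √j (q(j) = √(-6 + 7)*√j = √1*√j = 1*√j = √j)
-1484 - q(p(8)) = -1484 - √(1 + 8) = -1484 - √9 = -1484 - 1*3 = -1484 - 3 = -1487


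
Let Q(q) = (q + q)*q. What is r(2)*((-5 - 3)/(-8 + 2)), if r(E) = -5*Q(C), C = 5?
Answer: -1000/3 ≈ -333.33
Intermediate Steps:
Q(q) = 2*q**2 (Q(q) = (2*q)*q = 2*q**2)
r(E) = -250 (r(E) = -10*5**2 = -10*25 = -5*50 = -250)
r(2)*((-5 - 3)/(-8 + 2)) = -250*(-5 - 3)/(-8 + 2) = -(-2000)/(-6) = -(-2000)*(-1)/6 = -250*4/3 = -1000/3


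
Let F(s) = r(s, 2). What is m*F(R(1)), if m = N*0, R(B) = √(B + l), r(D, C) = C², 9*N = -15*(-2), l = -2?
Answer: 0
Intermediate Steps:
N = 10/3 (N = (-15*(-2))/9 = (⅑)*30 = 10/3 ≈ 3.3333)
R(B) = √(-2 + B) (R(B) = √(B - 2) = √(-2 + B))
m = 0 (m = (10/3)*0 = 0)
F(s) = 4 (F(s) = 2² = 4)
m*F(R(1)) = 0*4 = 0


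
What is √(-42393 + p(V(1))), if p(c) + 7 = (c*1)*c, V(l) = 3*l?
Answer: I*√42391 ≈ 205.89*I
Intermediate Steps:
p(c) = -7 + c² (p(c) = -7 + (c*1)*c = -7 + c*c = -7 + c²)
√(-42393 + p(V(1))) = √(-42393 + (-7 + (3*1)²)) = √(-42393 + (-7 + 3²)) = √(-42393 + (-7 + 9)) = √(-42393 + 2) = √(-42391) = I*√42391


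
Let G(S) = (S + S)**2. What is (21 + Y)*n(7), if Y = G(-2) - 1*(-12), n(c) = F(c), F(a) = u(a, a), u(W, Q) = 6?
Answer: 294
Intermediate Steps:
F(a) = 6
G(S) = 4*S**2 (G(S) = (2*S)**2 = 4*S**2)
n(c) = 6
Y = 28 (Y = 4*(-2)**2 - 1*(-12) = 4*4 + 12 = 16 + 12 = 28)
(21 + Y)*n(7) = (21 + 28)*6 = 49*6 = 294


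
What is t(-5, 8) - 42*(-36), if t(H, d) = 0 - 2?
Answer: 1510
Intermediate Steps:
t(H, d) = -2
t(-5, 8) - 42*(-36) = -2 - 42*(-36) = -2 + 1512 = 1510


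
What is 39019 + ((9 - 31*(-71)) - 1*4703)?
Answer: 36526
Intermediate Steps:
39019 + ((9 - 31*(-71)) - 1*4703) = 39019 + ((9 + 2201) - 4703) = 39019 + (2210 - 4703) = 39019 - 2493 = 36526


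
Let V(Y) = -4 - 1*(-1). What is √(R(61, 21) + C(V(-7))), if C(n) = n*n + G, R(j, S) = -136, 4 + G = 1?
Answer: I*√130 ≈ 11.402*I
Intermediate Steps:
G = -3 (G = -4 + 1 = -3)
V(Y) = -3 (V(Y) = -4 + 1 = -3)
C(n) = -3 + n² (C(n) = n*n - 3 = n² - 3 = -3 + n²)
√(R(61, 21) + C(V(-7))) = √(-136 + (-3 + (-3)²)) = √(-136 + (-3 + 9)) = √(-136 + 6) = √(-130) = I*√130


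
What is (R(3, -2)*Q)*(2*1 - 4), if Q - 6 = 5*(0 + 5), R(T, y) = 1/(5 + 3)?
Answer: -31/4 ≈ -7.7500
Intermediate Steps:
R(T, y) = ⅛ (R(T, y) = 1/8 = ⅛)
Q = 31 (Q = 6 + 5*(0 + 5) = 6 + 5*5 = 6 + 25 = 31)
(R(3, -2)*Q)*(2*1 - 4) = ((⅛)*31)*(2*1 - 4) = 31*(2 - 4)/8 = (31/8)*(-2) = -31/4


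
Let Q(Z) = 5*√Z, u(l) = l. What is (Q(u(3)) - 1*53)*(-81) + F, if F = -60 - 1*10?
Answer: 4223 - 405*√3 ≈ 3521.5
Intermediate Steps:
F = -70 (F = -60 - 10 = -70)
(Q(u(3)) - 1*53)*(-81) + F = (5*√3 - 1*53)*(-81) - 70 = (5*√3 - 53)*(-81) - 70 = (-53 + 5*√3)*(-81) - 70 = (4293 - 405*√3) - 70 = 4223 - 405*√3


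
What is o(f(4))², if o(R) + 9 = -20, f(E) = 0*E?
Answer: 841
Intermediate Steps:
f(E) = 0
o(R) = -29 (o(R) = -9 - 20 = -29)
o(f(4))² = (-29)² = 841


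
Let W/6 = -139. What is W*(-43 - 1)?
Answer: 36696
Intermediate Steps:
W = -834 (W = 6*(-139) = -834)
W*(-43 - 1) = -834*(-43 - 1) = -834*(-44) = 36696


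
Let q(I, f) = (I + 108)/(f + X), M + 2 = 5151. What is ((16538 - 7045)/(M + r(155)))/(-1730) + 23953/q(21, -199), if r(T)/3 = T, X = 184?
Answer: -1163184436499/417625460 ≈ -2785.2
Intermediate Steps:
r(T) = 3*T
M = 5149 (M = -2 + 5151 = 5149)
q(I, f) = (108 + I)/(184 + f) (q(I, f) = (I + 108)/(f + 184) = (108 + I)/(184 + f))
((16538 - 7045)/(M + r(155)))/(-1730) + 23953/q(21, -199) = ((16538 - 7045)/(5149 + 3*155))/(-1730) + 23953/(((108 + 21)/(184 - 199))) = (9493/(5149 + 465))*(-1/1730) + 23953/((129/(-15))) = (9493/5614)*(-1/1730) + 23953/((-1/15*129)) = (9493*(1/5614))*(-1/1730) + 23953/(-43/5) = (9493/5614)*(-1/1730) + 23953*(-5/43) = -9493/9712220 - 119765/43 = -1163184436499/417625460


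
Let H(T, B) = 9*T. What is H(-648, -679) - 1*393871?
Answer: -399703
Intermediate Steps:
H(-648, -679) - 1*393871 = 9*(-648) - 1*393871 = -5832 - 393871 = -399703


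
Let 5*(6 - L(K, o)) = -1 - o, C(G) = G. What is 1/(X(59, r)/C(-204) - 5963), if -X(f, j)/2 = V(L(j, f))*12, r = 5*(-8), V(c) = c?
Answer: -17/101335 ≈ -0.00016776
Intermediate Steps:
L(K, o) = 31/5 + o/5 (L(K, o) = 6 - (-1 - o)/5 = 6 + (⅕ + o/5) = 31/5 + o/5)
r = -40
X(f, j) = -744/5 - 24*f/5 (X(f, j) = -2*(31/5 + f/5)*12 = -2*(372/5 + 12*f/5) = -744/5 - 24*f/5)
1/(X(59, r)/C(-204) - 5963) = 1/((-744/5 - 24/5*59)/(-204) - 5963) = 1/((-744/5 - 1416/5)*(-1/204) - 5963) = 1/(-432*(-1/204) - 5963) = 1/(36/17 - 5963) = 1/(-101335/17) = -17/101335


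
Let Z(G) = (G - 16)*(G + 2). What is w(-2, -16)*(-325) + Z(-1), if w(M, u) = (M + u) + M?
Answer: 6483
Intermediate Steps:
Z(G) = (-16 + G)*(2 + G)
w(M, u) = u + 2*M
w(-2, -16)*(-325) + Z(-1) = (-16 + 2*(-2))*(-325) + (-32 + (-1)² - 14*(-1)) = (-16 - 4)*(-325) + (-32 + 1 + 14) = -20*(-325) - 17 = 6500 - 17 = 6483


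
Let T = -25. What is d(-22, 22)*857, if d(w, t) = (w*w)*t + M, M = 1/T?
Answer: 228132543/25 ≈ 9.1253e+6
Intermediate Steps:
M = -1/25 (M = 1/(-25) = -1/25 ≈ -0.040000)
d(w, t) = -1/25 + t*w² (d(w, t) = (w*w)*t - 1/25 = w²*t - 1/25 = t*w² - 1/25 = -1/25 + t*w²)
d(-22, 22)*857 = (-1/25 + 22*(-22)²)*857 = (-1/25 + 22*484)*857 = (-1/25 + 10648)*857 = (266199/25)*857 = 228132543/25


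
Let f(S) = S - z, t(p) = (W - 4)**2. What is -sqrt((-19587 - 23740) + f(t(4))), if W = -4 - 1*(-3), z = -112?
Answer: -I*sqrt(43190) ≈ -207.82*I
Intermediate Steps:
W = -1 (W = -4 + 3 = -1)
t(p) = 25 (t(p) = (-1 - 4)**2 = (-5)**2 = 25)
f(S) = 112 + S (f(S) = S - 1*(-112) = S + 112 = 112 + S)
-sqrt((-19587 - 23740) + f(t(4))) = -sqrt((-19587 - 23740) + (112 + 25)) = -sqrt(-43327 + 137) = -sqrt(-43190) = -I*sqrt(43190)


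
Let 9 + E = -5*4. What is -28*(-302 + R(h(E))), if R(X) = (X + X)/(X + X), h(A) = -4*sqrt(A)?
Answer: 8428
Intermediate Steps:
E = -29 (E = -9 - 5*4 = -9 - 20 = -29)
R(X) = 1 (R(X) = (2*X)/((2*X)) = (2*X)*(1/(2*X)) = 1)
-28*(-302 + R(h(E))) = -28*(-302 + 1) = -28*(-301) = 8428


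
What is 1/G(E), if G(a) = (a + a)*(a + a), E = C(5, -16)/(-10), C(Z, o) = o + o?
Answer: 25/1024 ≈ 0.024414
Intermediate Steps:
C(Z, o) = 2*o
E = 16/5 (E = (2*(-16))/(-10) = -32*(-1/10) = 16/5 ≈ 3.2000)
G(a) = 4*a**2 (G(a) = (2*a)*(2*a) = 4*a**2)
1/G(E) = 1/(4*(16/5)**2) = 1/(4*(256/25)) = 1/(1024/25) = 25/1024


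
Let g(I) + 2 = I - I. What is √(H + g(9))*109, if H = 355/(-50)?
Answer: 109*I*√910/10 ≈ 328.81*I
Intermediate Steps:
g(I) = -2 (g(I) = -2 + (I - I) = -2 + 0 = -2)
H = -71/10 (H = 355*(-1/50) = -71/10 ≈ -7.1000)
√(H + g(9))*109 = √(-71/10 - 2)*109 = √(-91/10)*109 = (I*√910/10)*109 = 109*I*√910/10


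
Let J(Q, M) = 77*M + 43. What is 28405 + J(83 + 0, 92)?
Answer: 35532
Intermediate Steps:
J(Q, M) = 43 + 77*M
28405 + J(83 + 0, 92) = 28405 + (43 + 77*92) = 28405 + (43 + 7084) = 28405 + 7127 = 35532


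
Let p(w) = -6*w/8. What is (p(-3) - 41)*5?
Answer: -775/4 ≈ -193.75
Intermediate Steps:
p(w) = -3*w/4 (p(w) = -6*w*(1/8) = -3*w/4)
(p(-3) - 41)*5 = (-3/4*(-3) - 41)*5 = (9/4 - 41)*5 = -155/4*5 = -775/4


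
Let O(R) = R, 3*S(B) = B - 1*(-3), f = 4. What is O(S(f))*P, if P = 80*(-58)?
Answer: -32480/3 ≈ -10827.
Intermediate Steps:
S(B) = 1 + B/3 (S(B) = (B - 1*(-3))/3 = (B + 3)/3 = (3 + B)/3 = 1 + B/3)
P = -4640
O(S(f))*P = (1 + (⅓)*4)*(-4640) = (1 + 4/3)*(-4640) = (7/3)*(-4640) = -32480/3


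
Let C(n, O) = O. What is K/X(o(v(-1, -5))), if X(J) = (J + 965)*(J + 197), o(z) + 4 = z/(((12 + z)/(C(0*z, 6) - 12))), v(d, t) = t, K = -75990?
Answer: -3723510/9331417 ≈ -0.39903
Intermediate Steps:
o(z) = -4 + z/(-2 - z/6) (o(z) = -4 + z/(((12 + z)/(6 - 12))) = -4 + z/(((12 + z)/(-6))) = -4 + z/(((12 + z)*(-1/6))) = -4 + z/(-2 - z/6))
X(J) = (197 + J)*(965 + J) (X(J) = (965 + J)*(197 + J) = (197 + J)*(965 + J))
K/X(o(v(-1, -5))) = -75990/(190105 + (2*(-24 - 5*(-5))/(12 - 5))**2 + 1162*(2*(-24 - 5*(-5))/(12 - 5))) = -75990/(190105 + (2*(-24 + 25)/7)**2 + 1162*(2*(-24 + 25)/7)) = -75990/(190105 + (2*(1/7)*1)**2 + 1162*(2*(1/7)*1)) = -75990/(190105 + (2/7)**2 + 1162*(2/7)) = -75990/(190105 + 4/49 + 332) = -75990/9331417/49 = -75990*49/9331417 = -3723510/9331417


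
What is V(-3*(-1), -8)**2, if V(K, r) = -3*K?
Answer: 81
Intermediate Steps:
V(-3*(-1), -8)**2 = (-(-9)*(-1))**2 = (-3*3)**2 = (-9)**2 = 81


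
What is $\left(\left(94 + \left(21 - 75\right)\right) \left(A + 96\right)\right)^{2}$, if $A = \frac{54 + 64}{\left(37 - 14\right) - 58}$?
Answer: $\frac{672676096}{49} \approx 1.3728 \cdot 10^{7}$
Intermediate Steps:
$A = - \frac{118}{35}$ ($A = \frac{118}{\left(37 - 14\right) - 58} = \frac{118}{23 - 58} = \frac{118}{-35} = 118 \left(- \frac{1}{35}\right) = - \frac{118}{35} \approx -3.3714$)
$\left(\left(94 + \left(21 - 75\right)\right) \left(A + 96\right)\right)^{2} = \left(\left(94 + \left(21 - 75\right)\right) \left(- \frac{118}{35} + 96\right)\right)^{2} = \left(\left(94 + \left(21 - 75\right)\right) \frac{3242}{35}\right)^{2} = \left(\left(94 - 54\right) \frac{3242}{35}\right)^{2} = \left(40 \cdot \frac{3242}{35}\right)^{2} = \left(\frac{25936}{7}\right)^{2} = \frac{672676096}{49}$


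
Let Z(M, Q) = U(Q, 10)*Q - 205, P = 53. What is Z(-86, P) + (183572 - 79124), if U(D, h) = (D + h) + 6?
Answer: 107900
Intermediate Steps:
U(D, h) = 6 + D + h
Z(M, Q) = -205 + Q*(16 + Q) (Z(M, Q) = (6 + Q + 10)*Q - 205 = (16 + Q)*Q - 205 = Q*(16 + Q) - 205 = -205 + Q*(16 + Q))
Z(-86, P) + (183572 - 79124) = (-205 + 53*(16 + 53)) + (183572 - 79124) = (-205 + 53*69) + 104448 = (-205 + 3657) + 104448 = 3452 + 104448 = 107900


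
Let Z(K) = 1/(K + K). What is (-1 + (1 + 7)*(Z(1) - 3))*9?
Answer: -189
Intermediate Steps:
Z(K) = 1/(2*K)
(-1 + (1 + 7)*(Z(1) - 3))*9 = (-1 + (1 + 7)*((½)/1 - 3))*9 = (-1 + 8*((½)*1 - 3))*9 = (-1 + 8*(½ - 3))*9 = (-1 + 8*(-5/2))*9 = (-1 - 20)*9 = -21*9 = -189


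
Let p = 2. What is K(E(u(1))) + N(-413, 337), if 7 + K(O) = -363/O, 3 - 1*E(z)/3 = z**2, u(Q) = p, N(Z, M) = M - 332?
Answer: 119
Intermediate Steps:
N(Z, M) = -332 + M
u(Q) = 2
E(z) = 9 - 3*z**2
K(O) = -7 - 363/O
K(E(u(1))) + N(-413, 337) = (-7 - 363/(9 - 3*2**2)) + (-332 + 337) = (-7 - 363/(9 - 3*4)) + 5 = (-7 - 363/(9 - 12)) + 5 = (-7 - 363/(-3)) + 5 = (-7 - 363*(-1/3)) + 5 = (-7 + 121) + 5 = 114 + 5 = 119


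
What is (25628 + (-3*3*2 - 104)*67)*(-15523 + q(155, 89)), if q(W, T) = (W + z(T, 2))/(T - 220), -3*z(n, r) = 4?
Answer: -35495618000/131 ≈ -2.7096e+8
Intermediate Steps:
z(n, r) = -4/3 (z(n, r) = -1/3*4 = -4/3)
q(W, T) = (-4/3 + W)/(-220 + T) (q(W, T) = (W - 4/3)/(T - 220) = (-4/3 + W)/(-220 + T))
(25628 + (-3*3*2 - 104)*67)*(-15523 + q(155, 89)) = (25628 + (-3*3*2 - 104)*67)*(-15523 + (-4/3 + 155)/(-220 + 89)) = (25628 + (-9*2 - 104)*67)*(-15523 + (461/3)/(-131)) = (25628 + (-18 - 104)*67)*(-15523 - 1/131*461/3) = (25628 - 122*67)*(-15523 - 461/393) = (25628 - 8174)*(-6101000/393) = 17454*(-6101000/393) = -35495618000/131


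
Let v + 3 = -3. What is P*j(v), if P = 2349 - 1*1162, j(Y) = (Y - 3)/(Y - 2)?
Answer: 10683/8 ≈ 1335.4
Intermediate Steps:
v = -6 (v = -3 - 3 = -6)
j(Y) = (-3 + Y)/(-2 + Y)
P = 1187 (P = 2349 - 1162 = 1187)
P*j(v) = 1187*((-3 - 6)/(-2 - 6)) = 1187*(-9/(-8)) = 1187*(-⅛*(-9)) = 1187*(9/8) = 10683/8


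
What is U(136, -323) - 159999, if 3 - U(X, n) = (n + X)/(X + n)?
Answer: -159997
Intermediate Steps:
U(X, n) = 2 (U(X, n) = 3 - (n + X)/(X + n) = 3 - (X + n)/(X + n) = 3 - 1*1 = 3 - 1 = 2)
U(136, -323) - 159999 = 2 - 159999 = -159997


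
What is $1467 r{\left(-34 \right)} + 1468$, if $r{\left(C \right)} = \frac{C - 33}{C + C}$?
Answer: $\frac{198113}{68} \approx 2913.4$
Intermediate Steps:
$r{\left(C \right)} = \frac{-33 + C}{2 C}$
$1467 r{\left(-34 \right)} + 1468 = 1467 \frac{-33 - 34}{2 \left(-34\right)} + 1468 = 1467 \cdot \frac{1}{2} \left(- \frac{1}{34}\right) \left(-67\right) + 1468 = 1467 \cdot \frac{67}{68} + 1468 = \frac{98289}{68} + 1468 = \frac{198113}{68}$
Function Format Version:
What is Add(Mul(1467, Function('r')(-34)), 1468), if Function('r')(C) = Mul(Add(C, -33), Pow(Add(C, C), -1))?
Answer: Rational(198113, 68) ≈ 2913.4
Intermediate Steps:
Function('r')(C) = Mul(Rational(1, 2), Pow(C, -1), Add(-33, C)) (Function('r')(C) = Mul(Add(-33, C), Pow(Mul(2, C), -1)) = Mul(Add(-33, C), Mul(Rational(1, 2), Pow(C, -1))) = Mul(Rational(1, 2), Pow(C, -1), Add(-33, C)))
Add(Mul(1467, Function('r')(-34)), 1468) = Add(Mul(1467, Mul(Rational(1, 2), Pow(-34, -1), Add(-33, -34))), 1468) = Add(Mul(1467, Mul(Rational(1, 2), Rational(-1, 34), -67)), 1468) = Add(Mul(1467, Rational(67, 68)), 1468) = Add(Rational(98289, 68), 1468) = Rational(198113, 68)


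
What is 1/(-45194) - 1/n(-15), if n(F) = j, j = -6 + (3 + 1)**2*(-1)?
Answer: 11293/248567 ≈ 0.045432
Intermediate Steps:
j = -22 (j = -6 + 4**2*(-1) = -6 + 16*(-1) = -6 - 16 = -22)
n(F) = -22
1/(-45194) - 1/n(-15) = 1/(-45194) - 1/(-22) = -1/45194 - 1*(-1/22) = -1/45194 + 1/22 = 11293/248567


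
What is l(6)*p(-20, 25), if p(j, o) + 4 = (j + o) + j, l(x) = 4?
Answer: -76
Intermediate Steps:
p(j, o) = -4 + o + 2*j (p(j, o) = -4 + ((j + o) + j) = -4 + (o + 2*j) = -4 + o + 2*j)
l(6)*p(-20, 25) = 4*(-4 + 25 + 2*(-20)) = 4*(-4 + 25 - 40) = 4*(-19) = -76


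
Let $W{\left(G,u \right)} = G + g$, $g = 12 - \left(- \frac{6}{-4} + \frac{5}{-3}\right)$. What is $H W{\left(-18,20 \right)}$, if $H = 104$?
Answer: $- \frac{1820}{3} \approx -606.67$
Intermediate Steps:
$g = \frac{73}{6}$ ($g = 12 - \left(\left(-6\right) \left(- \frac{1}{4}\right) + 5 \left(- \frac{1}{3}\right)\right) = 12 - \left(\frac{3}{2} - \frac{5}{3}\right) = 12 - - \frac{1}{6} = 12 + \frac{1}{6} = \frac{73}{6} \approx 12.167$)
$W{\left(G,u \right)} = \frac{73}{6} + G$ ($W{\left(G,u \right)} = G + \frac{73}{6} = \frac{73}{6} + G$)
$H W{\left(-18,20 \right)} = 104 \left(\frac{73}{6} - 18\right) = 104 \left(- \frac{35}{6}\right) = - \frac{1820}{3}$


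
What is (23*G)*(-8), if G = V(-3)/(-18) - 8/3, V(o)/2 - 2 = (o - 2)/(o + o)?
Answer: 14812/27 ≈ 548.59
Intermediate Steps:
V(o) = 4 + (-2 + o)/o (V(o) = 4 + 2*((o - 2)/(o + o)) = 4 + 2*((-2 + o)/((2*o))) = 4 + 2*((-2 + o)*(1/(2*o))) = 4 + 2*((-2 + o)/(2*o)) = 4 + (-2 + o)/o)
G = -161/54 (G = (5 - 2/(-3))/(-18) - 8/3 = (5 - 2*(-1/3))*(-1/18) - 8*1/3 = (5 + 2/3)*(-1/18) - 8/3 = (17/3)*(-1/18) - 8/3 = -17/54 - 8/3 = -161/54 ≈ -2.9815)
(23*G)*(-8) = (23*(-161/54))*(-8) = -3703/54*(-8) = 14812/27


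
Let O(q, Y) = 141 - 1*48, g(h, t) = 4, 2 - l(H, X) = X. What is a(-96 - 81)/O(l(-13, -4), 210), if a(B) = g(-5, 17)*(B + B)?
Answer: -472/31 ≈ -15.226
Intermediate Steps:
l(H, X) = 2 - X
a(B) = 8*B (a(B) = 4*(B + B) = 4*(2*B) = 8*B)
O(q, Y) = 93 (O(q, Y) = 141 - 48 = 93)
a(-96 - 81)/O(l(-13, -4), 210) = (8*(-96 - 81))/93 = (8*(-177))*(1/93) = -1416*1/93 = -472/31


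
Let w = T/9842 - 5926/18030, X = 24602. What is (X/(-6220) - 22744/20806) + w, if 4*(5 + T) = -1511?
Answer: -6218819818142413/1148227834739160 ≈ -5.4160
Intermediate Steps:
T = -1531/4 (T = -5 + (1/4)*(-1511) = -5 - 1511/4 = -1531/4 ≈ -382.75)
w = -130449349/354902520 (w = -1531/4/9842 - 5926/18030 = -1531/4*1/9842 - 5926*1/18030 = -1531/39368 - 2963/9015 = -130449349/354902520 ≈ -0.36756)
(X/(-6220) - 22744/20806) + w = (24602/(-6220) - 22744/20806) - 130449349/354902520 = (24602*(-1/6220) - 22744*1/20806) - 130449349/354902520 = (-12301/3110 - 11372/10403) - 130449349/354902520 = -163334223/32353330 - 130449349/354902520 = -6218819818142413/1148227834739160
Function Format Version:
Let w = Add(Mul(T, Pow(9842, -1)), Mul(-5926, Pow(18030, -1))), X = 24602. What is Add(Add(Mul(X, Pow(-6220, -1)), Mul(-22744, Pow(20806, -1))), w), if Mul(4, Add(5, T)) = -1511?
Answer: Rational(-6218819818142413, 1148227834739160) ≈ -5.4160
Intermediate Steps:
T = Rational(-1531, 4) (T = Add(-5, Mul(Rational(1, 4), -1511)) = Add(-5, Rational(-1511, 4)) = Rational(-1531, 4) ≈ -382.75)
w = Rational(-130449349, 354902520) (w = Add(Mul(Rational(-1531, 4), Pow(9842, -1)), Mul(-5926, Pow(18030, -1))) = Add(Mul(Rational(-1531, 4), Rational(1, 9842)), Mul(-5926, Rational(1, 18030))) = Add(Rational(-1531, 39368), Rational(-2963, 9015)) = Rational(-130449349, 354902520) ≈ -0.36756)
Add(Add(Mul(X, Pow(-6220, -1)), Mul(-22744, Pow(20806, -1))), w) = Add(Add(Mul(24602, Pow(-6220, -1)), Mul(-22744, Pow(20806, -1))), Rational(-130449349, 354902520)) = Add(Add(Mul(24602, Rational(-1, 6220)), Mul(-22744, Rational(1, 20806))), Rational(-130449349, 354902520)) = Add(Add(Rational(-12301, 3110), Rational(-11372, 10403)), Rational(-130449349, 354902520)) = Add(Rational(-163334223, 32353330), Rational(-130449349, 354902520)) = Rational(-6218819818142413, 1148227834739160)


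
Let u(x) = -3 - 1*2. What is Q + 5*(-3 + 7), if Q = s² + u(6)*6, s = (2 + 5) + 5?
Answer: 134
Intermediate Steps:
u(x) = -5 (u(x) = -3 - 2 = -5)
s = 12 (s = 7 + 5 = 12)
Q = 114 (Q = 12² - 5*6 = 144 - 30 = 114)
Q + 5*(-3 + 7) = 114 + 5*(-3 + 7) = 114 + 5*4 = 114 + 20 = 134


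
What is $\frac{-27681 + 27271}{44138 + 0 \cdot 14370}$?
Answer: $- \frac{205}{22069} \approx -0.009289$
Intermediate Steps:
$\frac{-27681 + 27271}{44138 + 0 \cdot 14370} = - \frac{410}{44138 + 0} = - \frac{410}{44138} = \left(-410\right) \frac{1}{44138} = - \frac{205}{22069}$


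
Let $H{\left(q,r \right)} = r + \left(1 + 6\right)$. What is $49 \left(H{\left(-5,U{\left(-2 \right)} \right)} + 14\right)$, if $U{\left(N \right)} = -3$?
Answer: $882$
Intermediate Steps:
$H{\left(q,r \right)} = 7 + r$ ($H{\left(q,r \right)} = r + 7 = 7 + r$)
$49 \left(H{\left(-5,U{\left(-2 \right)} \right)} + 14\right) = 49 \left(\left(7 - 3\right) + 14\right) = 49 \left(4 + 14\right) = 49 \cdot 18 = 882$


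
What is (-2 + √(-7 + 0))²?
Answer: (2 - I*√7)² ≈ -3.0 - 10.583*I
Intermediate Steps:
(-2 + √(-7 + 0))² = (-2 + √(-7))² = (-2 + I*√7)²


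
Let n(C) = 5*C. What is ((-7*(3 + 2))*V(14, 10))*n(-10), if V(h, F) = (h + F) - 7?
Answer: 29750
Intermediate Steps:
V(h, F) = -7 + F + h (V(h, F) = (F + h) - 7 = -7 + F + h)
((-7*(3 + 2))*V(14, 10))*n(-10) = ((-7*(3 + 2))*(-7 + 10 + 14))*(5*(-10)) = (-7*5*17)*(-50) = -35*17*(-50) = -595*(-50) = 29750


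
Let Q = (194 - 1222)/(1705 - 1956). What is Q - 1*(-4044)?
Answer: 1016072/251 ≈ 4048.1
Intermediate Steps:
Q = 1028/251 (Q = -1028/(-251) = -1028*(-1/251) = 1028/251 ≈ 4.0956)
Q - 1*(-4044) = 1028/251 - 1*(-4044) = 1028/251 + 4044 = 1016072/251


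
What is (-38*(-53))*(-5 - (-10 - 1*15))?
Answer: 40280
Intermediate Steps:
(-38*(-53))*(-5 - (-10 - 1*15)) = 2014*(-5 - (-10 - 15)) = 2014*(-5 - 1*(-25)) = 2014*(-5 + 25) = 2014*20 = 40280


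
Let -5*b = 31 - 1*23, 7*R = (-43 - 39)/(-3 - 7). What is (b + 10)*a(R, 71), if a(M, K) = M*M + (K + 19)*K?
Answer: 46976586/875 ≈ 53688.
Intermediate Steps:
R = 41/35 (R = ((-43 - 39)/(-3 - 7))/7 = (-82/(-10))/7 = (-82*(-⅒))/7 = (⅐)*(41/5) = 41/35 ≈ 1.1714)
b = -8/5 (b = -(31 - 1*23)/5 = -(31 - 23)/5 = -⅕*8 = -8/5 ≈ -1.6000)
a(M, K) = M² + K*(19 + K) (a(M, K) = M² + (19 + K)*K = M² + K*(19 + K))
(b + 10)*a(R, 71) = (-8/5 + 10)*(71² + (41/35)² + 19*71) = 42*(5041 + 1681/1225 + 1349)/5 = (42/5)*(7829431/1225) = 46976586/875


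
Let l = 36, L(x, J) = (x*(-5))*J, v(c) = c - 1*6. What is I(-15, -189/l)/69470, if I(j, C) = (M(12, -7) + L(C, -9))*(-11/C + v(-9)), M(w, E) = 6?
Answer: 83197/1945160 ≈ 0.042771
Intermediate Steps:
v(c) = -6 + c (v(c) = c - 6 = -6 + c)
L(x, J) = -5*J*x (L(x, J) = (-5*x)*J = -5*J*x)
I(j, C) = (-15 - 11/C)*(6 + 45*C) (I(j, C) = (6 - 5*(-9)*C)*(-11/C + (-6 - 9)) = (6 + 45*C)*(-11/C - 15) = (6 + 45*C)*(-15 - 11/C) = (-15 - 11/C)*(6 + 45*C))
I(-15, -189/l)/69470 = (-585 - (-127575)/36 - 66/((-189/36)))/69470 = (-585 - (-127575)/36 - 66/((-189*1/36)))*(1/69470) = (-585 - 675*(-21/4) - 66/(-21/4))*(1/69470) = (-585 + 14175/4 - 66*(-4/21))*(1/69470) = (-585 + 14175/4 + 88/7)*(1/69470) = (83197/28)*(1/69470) = 83197/1945160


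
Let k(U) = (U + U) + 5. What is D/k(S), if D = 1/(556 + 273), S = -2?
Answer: 1/829 ≈ 0.0012063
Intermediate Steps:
k(U) = 5 + 2*U (k(U) = 2*U + 5 = 5 + 2*U)
D = 1/829 ≈ 0.0012063
D/k(S) = 1/(829*(5 + 2*(-2))) = 1/(829*(5 - 4)) = (1/829)/1 = (1/829)*1 = 1/829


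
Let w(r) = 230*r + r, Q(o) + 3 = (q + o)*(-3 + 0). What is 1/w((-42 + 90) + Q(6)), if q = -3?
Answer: 1/8316 ≈ 0.00012025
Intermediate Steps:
Q(o) = 6 - 3*o (Q(o) = -3 + (-3 + o)*(-3 + 0) = -3 + (-3 + o)*(-3) = -3 + (9 - 3*o) = 6 - 3*o)
w(r) = 231*r
1/w((-42 + 90) + Q(6)) = 1/(231*((-42 + 90) + (6 - 3*6))) = 1/(231*(48 + (6 - 18))) = 1/(231*(48 - 12)) = 1/(231*36) = 1/8316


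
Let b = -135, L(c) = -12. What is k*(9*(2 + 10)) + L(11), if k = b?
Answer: -14592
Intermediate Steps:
k = -135
k*(9*(2 + 10)) + L(11) = -1215*(2 + 10) - 12 = -1215*12 - 12 = -135*108 - 12 = -14580 - 12 = -14592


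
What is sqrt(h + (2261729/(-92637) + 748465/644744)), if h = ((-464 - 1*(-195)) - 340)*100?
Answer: I*sqrt(6037041682870691546431758)/9954524988 ≈ 246.83*I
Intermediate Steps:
h = -60900 (h = ((-464 + 195) - 340)*100 = (-269 - 340)*100 = -609*100 = -60900)
sqrt(h + (2261729/(-92637) + 748465/644744)) = sqrt(-60900 + (2261729/(-92637) + 748465/644744)) = sqrt(-60900 + (2261729*(-1/92637) + 748465*(1/644744))) = sqrt(-60900 + (-2261729/92637 + 748465/644744)) = sqrt(-60900 - 1388900650171/59727149928) = sqrt(-3638772331265371/59727149928) = I*sqrt(6037041682870691546431758)/9954524988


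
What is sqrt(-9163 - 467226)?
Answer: I*sqrt(476389) ≈ 690.21*I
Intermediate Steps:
sqrt(-9163 - 467226) = sqrt(-476389) = I*sqrt(476389)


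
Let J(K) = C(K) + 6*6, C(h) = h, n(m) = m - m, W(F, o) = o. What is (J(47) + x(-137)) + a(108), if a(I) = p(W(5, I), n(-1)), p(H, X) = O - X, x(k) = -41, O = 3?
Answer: 45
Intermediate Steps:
n(m) = 0
p(H, X) = 3 - X
a(I) = 3 (a(I) = 3 - 1*0 = 3 + 0 = 3)
J(K) = 36 + K (J(K) = K + 6*6 = K + 36 = 36 + K)
(J(47) + x(-137)) + a(108) = ((36 + 47) - 41) + 3 = (83 - 41) + 3 = 42 + 3 = 45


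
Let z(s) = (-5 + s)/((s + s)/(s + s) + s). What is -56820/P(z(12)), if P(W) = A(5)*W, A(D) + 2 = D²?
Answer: -738660/161 ≈ -4588.0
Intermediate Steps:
A(D) = -2 + D²
z(s) = (-5 + s)/(1 + s) (z(s) = (-5 + s)/((2*s)/((2*s)) + s) = (-5 + s)/((2*s)*(1/(2*s)) + s) = (-5 + s)/(1 + s))
P(W) = 23*W (P(W) = (-2 + 5²)*W = (-2 + 25)*W = 23*W)
-56820/P(z(12)) = -56820*(1 + 12)/(23*(-5 + 12)) = -56820/(23*(7/13)) = -56820/161/13 = -56820*13/161 = -738660/161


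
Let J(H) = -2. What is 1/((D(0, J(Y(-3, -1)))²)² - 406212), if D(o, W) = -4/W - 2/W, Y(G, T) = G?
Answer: -1/406131 ≈ -2.4623e-6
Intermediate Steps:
D(o, W) = -6/W
1/((D(0, J(Y(-3, -1)))²)² - 406212) = 1/(((-6/(-2))²)² - 406212) = 1/(((-6*(-½))²)² - 406212) = 1/((3²)² - 406212) = 1/(9² - 406212) = 1/(81 - 406212) = 1/(-406131) = -1/406131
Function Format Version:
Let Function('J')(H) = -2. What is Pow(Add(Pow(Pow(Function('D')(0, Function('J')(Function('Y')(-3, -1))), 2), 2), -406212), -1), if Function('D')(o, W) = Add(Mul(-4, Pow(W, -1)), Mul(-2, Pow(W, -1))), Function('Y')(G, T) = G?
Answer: Rational(-1, 406131) ≈ -2.4623e-6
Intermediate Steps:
Function('D')(o, W) = Mul(-6, Pow(W, -1))
Pow(Add(Pow(Pow(Function('D')(0, Function('J')(Function('Y')(-3, -1))), 2), 2), -406212), -1) = Pow(Add(Pow(Pow(Mul(-6, Pow(-2, -1)), 2), 2), -406212), -1) = Pow(Add(Pow(Pow(Mul(-6, Rational(-1, 2)), 2), 2), -406212), -1) = Pow(Add(Pow(Pow(3, 2), 2), -406212), -1) = Pow(Add(Pow(9, 2), -406212), -1) = Pow(Add(81, -406212), -1) = Pow(-406131, -1) = Rational(-1, 406131)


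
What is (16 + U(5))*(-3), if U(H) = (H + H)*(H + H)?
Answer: -348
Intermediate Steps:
U(H) = 4*H² (U(H) = (2*H)*(2*H) = 4*H²)
(16 + U(5))*(-3) = (16 + 4*5²)*(-3) = (16 + 4*25)*(-3) = (16 + 100)*(-3) = 116*(-3) = -348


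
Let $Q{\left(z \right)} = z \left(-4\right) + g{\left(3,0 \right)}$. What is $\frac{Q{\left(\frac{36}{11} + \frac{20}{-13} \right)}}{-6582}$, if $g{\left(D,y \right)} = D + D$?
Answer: $\frac{67}{470613} \approx 0.00014237$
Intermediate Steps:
$g{\left(D,y \right)} = 2 D$
$Q{\left(z \right)} = 6 - 4 z$ ($Q{\left(z \right)} = z \left(-4\right) + 2 \cdot 3 = - 4 z + 6 = 6 - 4 z$)
$\frac{Q{\left(\frac{36}{11} + \frac{20}{-13} \right)}}{-6582} = \frac{6 - 4 \left(\frac{36}{11} + \frac{20}{-13}\right)}{-6582} = \left(6 - 4 \left(36 \cdot \frac{1}{11} + 20 \left(- \frac{1}{13}\right)\right)\right) \left(- \frac{1}{6582}\right) = \left(6 - 4 \left(\frac{36}{11} - \frac{20}{13}\right)\right) \left(- \frac{1}{6582}\right) = \left(6 - \frac{992}{143}\right) \left(- \frac{1}{6582}\right) = \left(- \frac{134}{143}\right) \left(- \frac{1}{6582}\right) = \frac{67}{470613}$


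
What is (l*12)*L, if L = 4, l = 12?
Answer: 576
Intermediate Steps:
(l*12)*L = (12*12)*4 = 144*4 = 576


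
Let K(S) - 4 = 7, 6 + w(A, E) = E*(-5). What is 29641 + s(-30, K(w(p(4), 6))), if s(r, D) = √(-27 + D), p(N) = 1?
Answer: 29641 + 4*I ≈ 29641.0 + 4.0*I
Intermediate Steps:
w(A, E) = -6 - 5*E (w(A, E) = -6 + E*(-5) = -6 - 5*E)
K(S) = 11 (K(S) = 4 + 7 = 11)
29641 + s(-30, K(w(p(4), 6))) = 29641 + √(-27 + 11) = 29641 + √(-16) = 29641 + 4*I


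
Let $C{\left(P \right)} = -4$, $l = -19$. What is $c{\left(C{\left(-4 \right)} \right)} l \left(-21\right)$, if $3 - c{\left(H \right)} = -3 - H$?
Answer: $798$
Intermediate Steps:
$c{\left(H \right)} = 6 + H$ ($c{\left(H \right)} = 3 - \left(-3 - H\right) = 3 + \left(3 + H\right) = 6 + H$)
$c{\left(C{\left(-4 \right)} \right)} l \left(-21\right) = \left(6 - 4\right) \left(-19\right) \left(-21\right) = 2 \left(-19\right) \left(-21\right) = \left(-38\right) \left(-21\right) = 798$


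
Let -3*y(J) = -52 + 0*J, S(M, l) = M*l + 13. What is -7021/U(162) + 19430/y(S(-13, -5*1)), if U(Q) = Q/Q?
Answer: -153401/26 ≈ -5900.0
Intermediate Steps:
S(M, l) = 13 + M*l
y(J) = 52/3 (y(J) = -(-52 + 0*J)/3 = -(-52 + 0)/3 = -1/3*(-52) = 52/3)
U(Q) = 1
-7021/U(162) + 19430/y(S(-13, -5*1)) = -7021/1 + 19430/(52/3) = -7021*1 + 19430*(3/52) = -7021 + 29145/26 = -153401/26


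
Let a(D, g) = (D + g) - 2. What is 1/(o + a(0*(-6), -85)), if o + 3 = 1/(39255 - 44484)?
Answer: -5229/470611 ≈ -0.011111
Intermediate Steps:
a(D, g) = -2 + D + g
o = -15688/5229 (o = -3 + 1/(39255 - 44484) = -3 + 1/(-5229) = -3 - 1/5229 = -15688/5229 ≈ -3.0002)
1/(o + a(0*(-6), -85)) = 1/(-15688/5229 + (-2 + 0*(-6) - 85)) = 1/(-15688/5229 + (-2 + 0 - 85)) = 1/(-15688/5229 - 87) = 1/(-470611/5229) = -5229/470611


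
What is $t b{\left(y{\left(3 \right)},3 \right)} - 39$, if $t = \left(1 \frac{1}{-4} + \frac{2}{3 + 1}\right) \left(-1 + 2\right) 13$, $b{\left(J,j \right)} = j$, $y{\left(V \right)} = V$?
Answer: $- \frac{117}{4} \approx -29.25$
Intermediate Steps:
$t = \frac{13}{4}$ ($t = \left(1 \left(- \frac{1}{4}\right) + \frac{2}{4}\right) 1 \cdot 13 = \left(- \frac{1}{4} + 2 \cdot \frac{1}{4}\right) 1 \cdot 13 = \left(- \frac{1}{4} + \frac{1}{2}\right) 1 \cdot 13 = \frac{1}{4} \cdot 1 \cdot 13 = \frac{1}{4} \cdot 13 = \frac{13}{4} \approx 3.25$)
$t b{\left(y{\left(3 \right)},3 \right)} - 39 = \frac{13}{4} \cdot 3 - 39 = \frac{39}{4} - 39 = - \frac{117}{4}$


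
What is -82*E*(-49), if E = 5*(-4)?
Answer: -80360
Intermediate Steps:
E = -20
-82*E*(-49) = -82*(-20)*(-49) = 1640*(-49) = -80360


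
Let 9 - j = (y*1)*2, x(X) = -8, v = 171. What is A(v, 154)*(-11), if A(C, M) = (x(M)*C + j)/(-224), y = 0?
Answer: -14949/224 ≈ -66.737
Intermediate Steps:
j = 9 (j = 9 - 0*1*2 = 9 - 0*2 = 9 - 1*0 = 9 + 0 = 9)
A(C, M) = -9/224 + C/28 (A(C, M) = (-8*C + 9)/(-224) = (9 - 8*C)*(-1/224) = -9/224 + C/28)
A(v, 154)*(-11) = (-9/224 + (1/28)*171)*(-11) = (-9/224 + 171/28)*(-11) = (1359/224)*(-11) = -14949/224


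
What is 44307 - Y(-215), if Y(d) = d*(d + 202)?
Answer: 41512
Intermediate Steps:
Y(d) = d*(202 + d)
44307 - Y(-215) = 44307 - (-215)*(202 - 215) = 44307 - (-215)*(-13) = 44307 - 1*2795 = 44307 - 2795 = 41512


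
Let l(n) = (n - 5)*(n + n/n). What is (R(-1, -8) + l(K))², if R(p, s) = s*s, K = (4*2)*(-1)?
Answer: 24025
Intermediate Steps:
K = -8 (K = 8*(-1) = -8)
R(p, s) = s²
l(n) = (1 + n)*(-5 + n) (l(n) = (-5 + n)*(n + 1) = (-5 + n)*(1 + n) = (1 + n)*(-5 + n))
(R(-1, -8) + l(K))² = ((-8)² + (-5 + (-8)² - 4*(-8)))² = (64 + (-5 + 64 + 32))² = (64 + 91)² = 155² = 24025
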